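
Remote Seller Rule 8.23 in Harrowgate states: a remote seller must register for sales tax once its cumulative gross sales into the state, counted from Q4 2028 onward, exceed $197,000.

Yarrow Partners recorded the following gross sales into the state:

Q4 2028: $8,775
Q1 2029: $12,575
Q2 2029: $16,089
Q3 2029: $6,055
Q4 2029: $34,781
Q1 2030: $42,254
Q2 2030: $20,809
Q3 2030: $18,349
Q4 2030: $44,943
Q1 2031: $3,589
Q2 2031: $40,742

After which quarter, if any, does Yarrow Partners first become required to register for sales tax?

Q4 2030

Through Q4 2028: $8,775
Through Q1 2029: $21,350
Through Q2 2029: $37,439
Through Q3 2029: $43,494
Through Q4 2029: $78,275
Through Q1 2030: $120,529
Through Q2 2030: $141,338
Through Q3 2030: $159,687
Through Q4 2030: $204,630 ← exceeds threshold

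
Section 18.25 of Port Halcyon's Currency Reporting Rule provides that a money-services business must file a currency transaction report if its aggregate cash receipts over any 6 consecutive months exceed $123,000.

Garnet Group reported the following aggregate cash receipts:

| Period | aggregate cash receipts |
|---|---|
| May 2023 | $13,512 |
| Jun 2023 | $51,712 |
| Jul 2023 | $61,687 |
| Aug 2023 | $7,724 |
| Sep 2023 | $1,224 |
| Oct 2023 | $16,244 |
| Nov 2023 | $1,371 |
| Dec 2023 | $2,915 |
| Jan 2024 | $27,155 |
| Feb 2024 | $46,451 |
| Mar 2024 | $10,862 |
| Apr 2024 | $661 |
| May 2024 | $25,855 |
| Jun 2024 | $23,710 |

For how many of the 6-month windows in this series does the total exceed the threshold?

May 2023–Oct 2023: $13,512 + $51,712 + $61,687 + $7,724 + $1,224 + $16,244 = $152,103 (over)
Jun 2023–Nov 2023: $51,712 + $61,687 + $7,724 + $1,224 + $16,244 + $1,371 = $139,962 (over)
Jul 2023–Dec 2023: $61,687 + $7,724 + $1,224 + $16,244 + $1,371 + $2,915 = $91,165 (under)
Aug 2023–Jan 2024: $7,724 + $1,224 + $16,244 + $1,371 + $2,915 + $27,155 = $56,633 (under)
Sep 2023–Feb 2024: $1,224 + $16,244 + $1,371 + $2,915 + $27,155 + $46,451 = $95,360 (under)
Oct 2023–Mar 2024: $16,244 + $1,371 + $2,915 + $27,155 + $46,451 + $10,862 = $104,998 (under)
Nov 2023–Apr 2024: $1,371 + $2,915 + $27,155 + $46,451 + $10,862 + $661 = $89,415 (under)
Dec 2023–May 2024: $2,915 + $27,155 + $46,451 + $10,862 + $661 + $25,855 = $113,899 (under)
Jan 2024–Jun 2024: $27,155 + $46,451 + $10,862 + $661 + $25,855 + $23,710 = $134,694 (over)
3 windows exceed the threshold.

3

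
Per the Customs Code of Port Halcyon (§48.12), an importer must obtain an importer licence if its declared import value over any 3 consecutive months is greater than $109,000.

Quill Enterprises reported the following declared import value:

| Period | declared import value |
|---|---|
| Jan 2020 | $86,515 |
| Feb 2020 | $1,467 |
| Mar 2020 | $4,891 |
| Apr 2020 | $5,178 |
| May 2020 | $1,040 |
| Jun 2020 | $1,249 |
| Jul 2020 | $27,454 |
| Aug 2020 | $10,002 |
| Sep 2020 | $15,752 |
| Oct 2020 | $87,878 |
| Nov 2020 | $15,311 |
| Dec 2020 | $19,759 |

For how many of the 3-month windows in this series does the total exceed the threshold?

3

Jan 2020–Mar 2020: $86,515 + $1,467 + $4,891 = $92,873 (under)
Feb 2020–Apr 2020: $1,467 + $4,891 + $5,178 = $11,536 (under)
Mar 2020–May 2020: $4,891 + $5,178 + $1,040 = $11,109 (under)
Apr 2020–Jun 2020: $5,178 + $1,040 + $1,249 = $7,467 (under)
May 2020–Jul 2020: $1,040 + $1,249 + $27,454 = $29,743 (under)
Jun 2020–Aug 2020: $1,249 + $27,454 + $10,002 = $38,705 (under)
Jul 2020–Sep 2020: $27,454 + $10,002 + $15,752 = $53,208 (under)
Aug 2020–Oct 2020: $10,002 + $15,752 + $87,878 = $113,632 (over)
Sep 2020–Nov 2020: $15,752 + $87,878 + $15,311 = $118,941 (over)
Oct 2020–Dec 2020: $87,878 + $15,311 + $19,759 = $122,948 (over)
3 windows exceed the threshold.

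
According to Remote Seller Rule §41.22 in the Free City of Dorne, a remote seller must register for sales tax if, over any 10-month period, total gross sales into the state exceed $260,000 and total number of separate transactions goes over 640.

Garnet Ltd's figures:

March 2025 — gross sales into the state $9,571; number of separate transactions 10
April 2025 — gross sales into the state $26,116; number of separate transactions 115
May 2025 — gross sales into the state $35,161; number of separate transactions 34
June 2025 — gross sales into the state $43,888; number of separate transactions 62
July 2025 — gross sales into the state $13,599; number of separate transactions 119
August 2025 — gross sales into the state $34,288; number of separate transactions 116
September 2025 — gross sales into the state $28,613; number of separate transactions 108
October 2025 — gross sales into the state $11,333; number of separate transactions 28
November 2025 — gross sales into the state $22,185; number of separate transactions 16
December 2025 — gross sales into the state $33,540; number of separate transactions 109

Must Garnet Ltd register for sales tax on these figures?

Total gross sales into the state: $9,571 + $26,116 + $35,161 + $43,888 + $13,599 + $34,288 + $28,613 + $11,333 + $22,185 + $33,540 = $258,294 (≤ $260,000).
Total number of separate transactions: 10 + 115 + 34 + 62 + 119 + 116 + 108 + 28 + 16 + 109 = 717 (> 640).
The test is 'and': the rule requires both, and at least one is not exceeded.

No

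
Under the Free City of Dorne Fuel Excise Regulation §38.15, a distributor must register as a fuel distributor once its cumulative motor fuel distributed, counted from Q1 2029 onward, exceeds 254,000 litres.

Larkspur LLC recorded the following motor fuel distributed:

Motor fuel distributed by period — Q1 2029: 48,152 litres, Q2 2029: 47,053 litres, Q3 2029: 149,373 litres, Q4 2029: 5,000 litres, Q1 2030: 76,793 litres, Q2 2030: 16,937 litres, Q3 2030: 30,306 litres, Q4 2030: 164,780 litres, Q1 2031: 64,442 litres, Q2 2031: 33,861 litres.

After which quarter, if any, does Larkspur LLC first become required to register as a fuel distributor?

Through Q1 2029: 48,152 litres
Through Q2 2029: 95,205 litres
Through Q3 2029: 244,578 litres
Through Q4 2029: 249,578 litres
Through Q1 2030: 326,371 litres ← exceeds threshold

Q1 2030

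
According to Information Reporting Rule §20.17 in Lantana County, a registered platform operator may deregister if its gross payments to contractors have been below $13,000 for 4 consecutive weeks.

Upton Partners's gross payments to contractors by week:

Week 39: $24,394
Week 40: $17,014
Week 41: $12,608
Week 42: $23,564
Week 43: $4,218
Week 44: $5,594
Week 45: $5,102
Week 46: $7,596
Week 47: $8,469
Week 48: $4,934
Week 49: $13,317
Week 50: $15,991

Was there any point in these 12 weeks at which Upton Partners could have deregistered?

Weeks below $13,000: Week 41, Week 43, Week 44, Week 45, Week 46, Week 47, Week 48.
Longest run of consecutive weeks below the threshold: 6.
6 ≥ 4, so Upton Partners became eligible.

Yes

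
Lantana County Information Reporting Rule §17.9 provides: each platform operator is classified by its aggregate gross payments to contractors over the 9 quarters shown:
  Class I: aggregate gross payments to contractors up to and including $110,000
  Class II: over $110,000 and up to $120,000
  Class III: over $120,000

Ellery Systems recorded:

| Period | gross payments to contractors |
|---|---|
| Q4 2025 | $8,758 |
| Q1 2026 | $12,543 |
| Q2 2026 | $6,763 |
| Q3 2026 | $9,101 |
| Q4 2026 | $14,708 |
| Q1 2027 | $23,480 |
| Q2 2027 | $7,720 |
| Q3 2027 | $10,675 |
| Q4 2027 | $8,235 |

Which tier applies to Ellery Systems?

Aggregate gross payments to contractors: $8,758 + $12,543 + $6,763 + $9,101 + $14,708 + $23,480 + $7,720 + $10,675 + $8,235 = $101,983.
$101,983 ≤ $110,000, so Class I applies.

Class I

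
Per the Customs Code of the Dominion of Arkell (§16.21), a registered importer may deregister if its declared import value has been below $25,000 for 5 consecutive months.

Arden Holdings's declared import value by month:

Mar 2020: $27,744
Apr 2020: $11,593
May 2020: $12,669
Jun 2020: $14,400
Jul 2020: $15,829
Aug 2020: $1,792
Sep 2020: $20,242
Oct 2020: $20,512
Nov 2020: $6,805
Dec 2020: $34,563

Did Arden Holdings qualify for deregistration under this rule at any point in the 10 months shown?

Months below $25,000: Apr 2020, May 2020, Jun 2020, Jul 2020, Aug 2020, Sep 2020, Oct 2020, Nov 2020.
Longest run of consecutive months below the threshold: 8.
8 ≥ 5, so Arden Holdings became eligible.

Yes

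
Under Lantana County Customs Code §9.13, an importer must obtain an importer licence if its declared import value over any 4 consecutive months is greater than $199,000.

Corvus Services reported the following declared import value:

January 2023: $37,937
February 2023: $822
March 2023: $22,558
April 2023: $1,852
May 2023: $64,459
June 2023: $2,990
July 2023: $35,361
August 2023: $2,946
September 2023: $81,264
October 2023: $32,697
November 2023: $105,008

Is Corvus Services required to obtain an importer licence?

January 2023–April 2023: $37,937 + $822 + $22,558 + $1,852 = $63,169 (under)
February 2023–May 2023: $822 + $22,558 + $1,852 + $64,459 = $89,691 (under)
March 2023–June 2023: $22,558 + $1,852 + $64,459 + $2,990 = $91,859 (under)
April 2023–July 2023: $1,852 + $64,459 + $2,990 + $35,361 = $104,662 (under)
May 2023–August 2023: $64,459 + $2,990 + $35,361 + $2,946 = $105,756 (under)
June 2023–September 2023: $2,990 + $35,361 + $2,946 + $81,264 = $122,561 (under)
July 2023–October 2023: $35,361 + $2,946 + $81,264 + $32,697 = $152,268 (under)
August 2023–November 2023: $2,946 + $81,264 + $32,697 + $105,008 = $221,915 (over)
At least one window exceeds $199,000.

Yes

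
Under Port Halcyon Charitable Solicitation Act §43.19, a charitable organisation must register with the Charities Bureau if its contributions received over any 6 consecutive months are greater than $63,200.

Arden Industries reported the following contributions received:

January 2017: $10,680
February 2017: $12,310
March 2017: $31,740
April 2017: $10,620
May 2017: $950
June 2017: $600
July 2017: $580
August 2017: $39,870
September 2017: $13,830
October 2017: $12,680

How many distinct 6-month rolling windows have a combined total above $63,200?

4

January 2017–June 2017: $10,680 + $12,310 + $31,740 + $10,620 + $950 + $600 = $66,900 (over)
February 2017–July 2017: $12,310 + $31,740 + $10,620 + $950 + $600 + $580 = $56,800 (under)
March 2017–August 2017: $31,740 + $10,620 + $950 + $600 + $580 + $39,870 = $84,360 (over)
April 2017–September 2017: $10,620 + $950 + $600 + $580 + $39,870 + $13,830 = $66,450 (over)
May 2017–October 2017: $950 + $600 + $580 + $39,870 + $13,830 + $12,680 = $68,510 (over)
4 windows exceed the threshold.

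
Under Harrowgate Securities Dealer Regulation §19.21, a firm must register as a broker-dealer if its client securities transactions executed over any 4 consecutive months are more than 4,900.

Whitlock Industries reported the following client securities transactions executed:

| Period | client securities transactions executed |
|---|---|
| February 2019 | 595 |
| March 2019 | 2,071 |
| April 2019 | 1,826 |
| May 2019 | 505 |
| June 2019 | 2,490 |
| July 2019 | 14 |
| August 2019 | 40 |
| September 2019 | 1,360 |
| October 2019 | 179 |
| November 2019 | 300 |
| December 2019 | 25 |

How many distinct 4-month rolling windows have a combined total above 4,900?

February 2019–May 2019: 595 + 2,071 + 1,826 + 505 = 4,997 (over)
March 2019–June 2019: 2,071 + 1,826 + 505 + 2,490 = 6,892 (over)
April 2019–July 2019: 1,826 + 505 + 2,490 + 14 = 4,835 (under)
May 2019–August 2019: 505 + 2,490 + 14 + 40 = 3,049 (under)
June 2019–September 2019: 2,490 + 14 + 40 + 1,360 = 3,904 (under)
July 2019–October 2019: 14 + 40 + 1,360 + 179 = 1,593 (under)
August 2019–November 2019: 40 + 1,360 + 179 + 300 = 1,879 (under)
September 2019–December 2019: 1,360 + 179 + 300 + 25 = 1,864 (under)
2 windows exceed the threshold.

2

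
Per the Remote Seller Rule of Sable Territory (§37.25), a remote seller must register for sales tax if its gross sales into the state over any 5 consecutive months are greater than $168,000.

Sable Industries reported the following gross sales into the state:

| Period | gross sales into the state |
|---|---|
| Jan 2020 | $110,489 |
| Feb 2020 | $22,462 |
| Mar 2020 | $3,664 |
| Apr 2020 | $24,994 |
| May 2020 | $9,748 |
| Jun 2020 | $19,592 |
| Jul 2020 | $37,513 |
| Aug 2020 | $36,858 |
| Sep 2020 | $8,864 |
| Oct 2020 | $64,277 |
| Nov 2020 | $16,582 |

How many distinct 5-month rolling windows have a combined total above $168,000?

1

Jan 2020–May 2020: $110,489 + $22,462 + $3,664 + $24,994 + $9,748 = $171,357 (over)
Feb 2020–Jun 2020: $22,462 + $3,664 + $24,994 + $9,748 + $19,592 = $80,460 (under)
Mar 2020–Jul 2020: $3,664 + $24,994 + $9,748 + $19,592 + $37,513 = $95,511 (under)
Apr 2020–Aug 2020: $24,994 + $9,748 + $19,592 + $37,513 + $36,858 = $128,705 (under)
May 2020–Sep 2020: $9,748 + $19,592 + $37,513 + $36,858 + $8,864 = $112,575 (under)
Jun 2020–Oct 2020: $19,592 + $37,513 + $36,858 + $8,864 + $64,277 = $167,104 (under)
Jul 2020–Nov 2020: $37,513 + $36,858 + $8,864 + $64,277 + $16,582 = $164,094 (under)
1 window exceeds the threshold.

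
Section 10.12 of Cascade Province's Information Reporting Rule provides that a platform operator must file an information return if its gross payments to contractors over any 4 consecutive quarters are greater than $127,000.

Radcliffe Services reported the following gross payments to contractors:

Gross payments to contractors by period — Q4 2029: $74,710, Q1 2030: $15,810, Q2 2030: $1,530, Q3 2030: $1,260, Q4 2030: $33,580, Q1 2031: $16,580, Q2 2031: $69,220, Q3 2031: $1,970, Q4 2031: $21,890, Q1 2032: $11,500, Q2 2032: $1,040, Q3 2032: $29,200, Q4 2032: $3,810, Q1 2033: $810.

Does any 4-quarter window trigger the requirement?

Q4 2029–Q3 2030: $74,710 + $15,810 + $1,530 + $1,260 = $93,310 (under)
Q1 2030–Q4 2030: $15,810 + $1,530 + $1,260 + $33,580 = $52,180 (under)
Q2 2030–Q1 2031: $1,530 + $1,260 + $33,580 + $16,580 = $52,950 (under)
Q3 2030–Q2 2031: $1,260 + $33,580 + $16,580 + $69,220 = $120,640 (under)
Q4 2030–Q3 2031: $33,580 + $16,580 + $69,220 + $1,970 = $121,350 (under)
Q1 2031–Q4 2031: $16,580 + $69,220 + $1,970 + $21,890 = $109,660 (under)
Q2 2031–Q1 2032: $69,220 + $1,970 + $21,890 + $11,500 = $104,580 (under)
Q3 2031–Q2 2032: $1,970 + $21,890 + $11,500 + $1,040 = $36,400 (under)
Q4 2031–Q3 2032: $21,890 + $11,500 + $1,040 + $29,200 = $63,630 (under)
Q1 2032–Q4 2032: $11,500 + $1,040 + $29,200 + $3,810 = $45,550 (under)
Q2 2032–Q1 2033: $1,040 + $29,200 + $3,810 + $810 = $34,860 (under)
No window exceeds $127,000.

No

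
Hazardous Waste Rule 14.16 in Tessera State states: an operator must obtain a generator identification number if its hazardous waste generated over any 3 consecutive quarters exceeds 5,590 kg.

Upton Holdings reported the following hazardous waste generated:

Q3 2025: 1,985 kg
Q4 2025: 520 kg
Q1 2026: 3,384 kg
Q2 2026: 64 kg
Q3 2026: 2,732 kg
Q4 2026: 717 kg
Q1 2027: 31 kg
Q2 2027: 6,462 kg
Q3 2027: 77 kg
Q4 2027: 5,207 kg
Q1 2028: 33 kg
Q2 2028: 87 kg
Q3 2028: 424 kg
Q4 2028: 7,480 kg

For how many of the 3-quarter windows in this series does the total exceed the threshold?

6

Q3 2025–Q1 2026: 1,985 kg + 520 kg + 3,384 kg = 5,889 kg (over)
Q4 2025–Q2 2026: 520 kg + 3,384 kg + 64 kg = 3,968 kg (under)
Q1 2026–Q3 2026: 3,384 kg + 64 kg + 2,732 kg = 6,180 kg (over)
Q2 2026–Q4 2026: 64 kg + 2,732 kg + 717 kg = 3,513 kg (under)
Q3 2026–Q1 2027: 2,732 kg + 717 kg + 31 kg = 3,480 kg (under)
Q4 2026–Q2 2027: 717 kg + 31 kg + 6,462 kg = 7,210 kg (over)
Q1 2027–Q3 2027: 31 kg + 6,462 kg + 77 kg = 6,570 kg (over)
Q2 2027–Q4 2027: 6,462 kg + 77 kg + 5,207 kg = 11,746 kg (over)
Q3 2027–Q1 2028: 77 kg + 5,207 kg + 33 kg = 5,317 kg (under)
Q4 2027–Q2 2028: 5,207 kg + 33 kg + 87 kg = 5,327 kg (under)
Q1 2028–Q3 2028: 33 kg + 87 kg + 424 kg = 544 kg (under)
Q2 2028–Q4 2028: 87 kg + 424 kg + 7,480 kg = 7,991 kg (over)
6 windows exceed the threshold.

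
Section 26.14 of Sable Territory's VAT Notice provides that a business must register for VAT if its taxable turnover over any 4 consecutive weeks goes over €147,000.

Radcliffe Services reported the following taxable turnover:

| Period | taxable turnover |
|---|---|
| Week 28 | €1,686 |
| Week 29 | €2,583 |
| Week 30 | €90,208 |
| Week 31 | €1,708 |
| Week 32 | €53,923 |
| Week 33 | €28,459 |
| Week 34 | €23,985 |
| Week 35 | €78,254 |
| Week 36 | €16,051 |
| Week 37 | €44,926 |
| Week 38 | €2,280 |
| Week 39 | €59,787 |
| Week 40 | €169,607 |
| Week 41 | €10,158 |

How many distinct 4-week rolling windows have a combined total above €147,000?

Week 28–Week 31: €1,686 + €2,583 + €90,208 + €1,708 = €96,185 (under)
Week 29–Week 32: €2,583 + €90,208 + €1,708 + €53,923 = €148,422 (over)
Week 30–Week 33: €90,208 + €1,708 + €53,923 + €28,459 = €174,298 (over)
Week 31–Week 34: €1,708 + €53,923 + €28,459 + €23,985 = €108,075 (under)
Week 32–Week 35: €53,923 + €28,459 + €23,985 + €78,254 = €184,621 (over)
Week 33–Week 36: €28,459 + €23,985 + €78,254 + €16,051 = €146,749 (under)
Week 34–Week 37: €23,985 + €78,254 + €16,051 + €44,926 = €163,216 (over)
Week 35–Week 38: €78,254 + €16,051 + €44,926 + €2,280 = €141,511 (under)
Week 36–Week 39: €16,051 + €44,926 + €2,280 + €59,787 = €123,044 (under)
Week 37–Week 40: €44,926 + €2,280 + €59,787 + €169,607 = €276,600 (over)
Week 38–Week 41: €2,280 + €59,787 + €169,607 + €10,158 = €241,832 (over)
6 windows exceed the threshold.

6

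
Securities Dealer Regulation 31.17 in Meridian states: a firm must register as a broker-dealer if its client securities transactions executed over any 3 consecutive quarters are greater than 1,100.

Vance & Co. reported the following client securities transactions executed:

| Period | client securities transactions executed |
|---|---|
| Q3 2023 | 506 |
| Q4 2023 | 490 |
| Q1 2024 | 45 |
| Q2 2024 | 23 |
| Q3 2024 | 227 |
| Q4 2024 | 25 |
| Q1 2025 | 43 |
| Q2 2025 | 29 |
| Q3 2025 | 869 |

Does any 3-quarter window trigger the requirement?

No

Q3 2023–Q1 2024: 506 + 490 + 45 = 1,041 (under)
Q4 2023–Q2 2024: 490 + 45 + 23 = 558 (under)
Q1 2024–Q3 2024: 45 + 23 + 227 = 295 (under)
Q2 2024–Q4 2024: 23 + 227 + 25 = 275 (under)
Q3 2024–Q1 2025: 227 + 25 + 43 = 295 (under)
Q4 2024–Q2 2025: 25 + 43 + 29 = 97 (under)
Q1 2025–Q3 2025: 43 + 29 + 869 = 941 (under)
No window exceeds 1,100.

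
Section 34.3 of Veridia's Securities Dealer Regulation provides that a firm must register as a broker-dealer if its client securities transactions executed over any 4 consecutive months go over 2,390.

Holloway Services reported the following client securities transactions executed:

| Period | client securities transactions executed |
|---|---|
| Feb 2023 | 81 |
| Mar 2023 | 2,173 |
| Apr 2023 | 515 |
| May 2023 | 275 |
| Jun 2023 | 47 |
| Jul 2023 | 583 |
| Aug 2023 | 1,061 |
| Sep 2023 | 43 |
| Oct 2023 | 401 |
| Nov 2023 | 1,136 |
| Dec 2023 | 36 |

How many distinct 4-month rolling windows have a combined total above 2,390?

3

Feb 2023–May 2023: 81 + 2,173 + 515 + 275 = 3,044 (over)
Mar 2023–Jun 2023: 2,173 + 515 + 275 + 47 = 3,010 (over)
Apr 2023–Jul 2023: 515 + 275 + 47 + 583 = 1,420 (under)
May 2023–Aug 2023: 275 + 47 + 583 + 1,061 = 1,966 (under)
Jun 2023–Sep 2023: 47 + 583 + 1,061 + 43 = 1,734 (under)
Jul 2023–Oct 2023: 583 + 1,061 + 43 + 401 = 2,088 (under)
Aug 2023–Nov 2023: 1,061 + 43 + 401 + 1,136 = 2,641 (over)
Sep 2023–Dec 2023: 43 + 401 + 1,136 + 36 = 1,616 (under)
3 windows exceed the threshold.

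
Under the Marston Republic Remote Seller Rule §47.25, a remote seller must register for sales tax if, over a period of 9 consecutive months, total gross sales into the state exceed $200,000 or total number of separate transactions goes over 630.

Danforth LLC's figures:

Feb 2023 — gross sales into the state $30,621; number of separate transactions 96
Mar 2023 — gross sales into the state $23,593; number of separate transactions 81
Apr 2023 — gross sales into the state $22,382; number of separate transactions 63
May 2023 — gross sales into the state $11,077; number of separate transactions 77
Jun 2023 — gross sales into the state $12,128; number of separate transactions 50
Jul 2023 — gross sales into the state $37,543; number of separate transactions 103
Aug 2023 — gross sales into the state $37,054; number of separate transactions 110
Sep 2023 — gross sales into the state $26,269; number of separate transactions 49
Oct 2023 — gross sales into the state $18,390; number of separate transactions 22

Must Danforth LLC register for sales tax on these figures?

Total gross sales into the state: $30,621 + $23,593 + $22,382 + $11,077 + $12,128 + $37,543 + $37,054 + $26,269 + $18,390 = $219,057 (> $200,000).
Total number of separate transactions: 96 + 81 + 63 + 77 + 50 + 103 + 110 + 49 + 22 = 651 (> 630).
The test is 'or': at least one threshold is exceeded.

Yes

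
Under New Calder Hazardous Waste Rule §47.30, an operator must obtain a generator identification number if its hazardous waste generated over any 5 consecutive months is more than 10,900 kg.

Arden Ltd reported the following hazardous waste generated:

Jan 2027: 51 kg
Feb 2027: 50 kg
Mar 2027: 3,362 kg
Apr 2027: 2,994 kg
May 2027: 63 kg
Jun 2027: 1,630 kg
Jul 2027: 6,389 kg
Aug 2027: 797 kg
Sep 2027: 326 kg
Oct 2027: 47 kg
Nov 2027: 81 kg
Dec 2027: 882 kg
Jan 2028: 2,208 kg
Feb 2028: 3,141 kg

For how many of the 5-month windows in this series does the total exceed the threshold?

Jan 2027–May 2027: 51 kg + 50 kg + 3,362 kg + 2,994 kg + 63 kg = 6,520 kg (under)
Feb 2027–Jun 2027: 50 kg + 3,362 kg + 2,994 kg + 63 kg + 1,630 kg = 8,099 kg (under)
Mar 2027–Jul 2027: 3,362 kg + 2,994 kg + 63 kg + 1,630 kg + 6,389 kg = 14,438 kg (over)
Apr 2027–Aug 2027: 2,994 kg + 63 kg + 1,630 kg + 6,389 kg + 797 kg = 11,873 kg (over)
May 2027–Sep 2027: 63 kg + 1,630 kg + 6,389 kg + 797 kg + 326 kg = 9,205 kg (under)
Jun 2027–Oct 2027: 1,630 kg + 6,389 kg + 797 kg + 326 kg + 47 kg = 9,189 kg (under)
Jul 2027–Nov 2027: 6,389 kg + 797 kg + 326 kg + 47 kg + 81 kg = 7,640 kg (under)
Aug 2027–Dec 2027: 797 kg + 326 kg + 47 kg + 81 kg + 882 kg = 2,133 kg (under)
Sep 2027–Jan 2028: 326 kg + 47 kg + 81 kg + 882 kg + 2,208 kg = 3,544 kg (under)
Oct 2027–Feb 2028: 47 kg + 81 kg + 882 kg + 2,208 kg + 3,141 kg = 6,359 kg (under)
2 windows exceed the threshold.

2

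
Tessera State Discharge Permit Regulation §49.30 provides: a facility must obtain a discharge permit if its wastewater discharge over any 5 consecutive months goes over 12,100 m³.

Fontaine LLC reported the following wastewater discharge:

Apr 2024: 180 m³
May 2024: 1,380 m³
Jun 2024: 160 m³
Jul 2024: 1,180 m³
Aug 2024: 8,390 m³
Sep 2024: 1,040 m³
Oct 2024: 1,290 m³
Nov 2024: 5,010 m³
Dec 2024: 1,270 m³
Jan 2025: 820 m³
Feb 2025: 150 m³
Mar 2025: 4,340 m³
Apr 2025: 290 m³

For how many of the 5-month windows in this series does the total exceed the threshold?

Apr 2024–Aug 2024: 180 m³ + 1,380 m³ + 160 m³ + 1,180 m³ + 8,390 m³ = 11,290 m³ (under)
May 2024–Sep 2024: 1,380 m³ + 160 m³ + 1,180 m³ + 8,390 m³ + 1,040 m³ = 12,150 m³ (over)
Jun 2024–Oct 2024: 160 m³ + 1,180 m³ + 8,390 m³ + 1,040 m³ + 1,290 m³ = 12,060 m³ (under)
Jul 2024–Nov 2024: 1,180 m³ + 8,390 m³ + 1,040 m³ + 1,290 m³ + 5,010 m³ = 16,910 m³ (over)
Aug 2024–Dec 2024: 8,390 m³ + 1,040 m³ + 1,290 m³ + 5,010 m³ + 1,270 m³ = 17,000 m³ (over)
Sep 2024–Jan 2025: 1,040 m³ + 1,290 m³ + 5,010 m³ + 1,270 m³ + 820 m³ = 9,430 m³ (under)
Oct 2024–Feb 2025: 1,290 m³ + 5,010 m³ + 1,270 m³ + 820 m³ + 150 m³ = 8,540 m³ (under)
Nov 2024–Mar 2025: 5,010 m³ + 1,270 m³ + 820 m³ + 150 m³ + 4,340 m³ = 11,590 m³ (under)
Dec 2024–Apr 2025: 1,270 m³ + 820 m³ + 150 m³ + 4,340 m³ + 290 m³ = 6,870 m³ (under)
3 windows exceed the threshold.

3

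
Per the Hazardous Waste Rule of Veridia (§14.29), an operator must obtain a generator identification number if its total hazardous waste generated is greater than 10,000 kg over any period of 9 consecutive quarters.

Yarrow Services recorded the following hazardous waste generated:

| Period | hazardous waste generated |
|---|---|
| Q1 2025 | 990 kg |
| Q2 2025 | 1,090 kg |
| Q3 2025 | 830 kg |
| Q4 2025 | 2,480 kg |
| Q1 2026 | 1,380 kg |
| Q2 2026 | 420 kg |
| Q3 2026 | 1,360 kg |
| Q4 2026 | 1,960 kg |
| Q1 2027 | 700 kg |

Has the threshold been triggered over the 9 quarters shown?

Total hazardous waste generated: 990 kg + 1,090 kg + 830 kg + 2,480 kg + 1,380 kg + 420 kg + 1,360 kg + 1,960 kg + 700 kg = 11,210 kg.
11,210 kg > 10,000 kg, so the threshold is exceeded.

Yes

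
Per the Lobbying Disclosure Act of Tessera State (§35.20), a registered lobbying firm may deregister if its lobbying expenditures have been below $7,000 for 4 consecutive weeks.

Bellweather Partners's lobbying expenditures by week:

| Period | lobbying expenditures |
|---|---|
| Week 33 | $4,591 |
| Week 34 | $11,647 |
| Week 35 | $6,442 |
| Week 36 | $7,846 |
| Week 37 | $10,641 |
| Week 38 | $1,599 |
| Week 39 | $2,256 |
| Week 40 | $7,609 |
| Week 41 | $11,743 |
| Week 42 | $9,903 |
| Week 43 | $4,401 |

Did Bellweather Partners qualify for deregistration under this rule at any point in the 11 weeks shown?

No

Weeks below $7,000: Week 33, Week 35, Week 38, Week 39, Week 43.
Longest run of consecutive weeks below the threshold: 2.
2 < 4, so Bellweather Partners never became eligible.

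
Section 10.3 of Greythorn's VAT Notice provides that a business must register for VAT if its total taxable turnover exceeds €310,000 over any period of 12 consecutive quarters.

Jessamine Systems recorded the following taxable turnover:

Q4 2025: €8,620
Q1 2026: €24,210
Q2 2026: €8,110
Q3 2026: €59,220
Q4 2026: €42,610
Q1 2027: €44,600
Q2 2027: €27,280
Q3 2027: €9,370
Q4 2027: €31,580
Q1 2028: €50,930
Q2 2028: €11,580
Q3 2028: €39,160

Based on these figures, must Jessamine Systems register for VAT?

Yes

Total taxable turnover: €8,620 + €24,210 + €8,110 + €59,220 + €42,610 + €44,600 + €27,280 + €9,370 + €31,580 + €50,930 + €11,580 + €39,160 = €357,270.
€357,270 > €310,000, so the threshold is exceeded.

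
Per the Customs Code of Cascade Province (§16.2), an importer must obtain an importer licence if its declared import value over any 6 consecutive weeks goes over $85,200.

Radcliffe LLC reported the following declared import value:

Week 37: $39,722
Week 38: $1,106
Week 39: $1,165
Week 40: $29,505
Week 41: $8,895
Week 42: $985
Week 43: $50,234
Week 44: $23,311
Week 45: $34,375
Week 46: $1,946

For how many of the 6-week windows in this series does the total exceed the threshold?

Week 37–Week 42: $39,722 + $1,106 + $1,165 + $29,505 + $8,895 + $985 = $81,378 (under)
Week 38–Week 43: $1,106 + $1,165 + $29,505 + $8,895 + $985 + $50,234 = $91,890 (over)
Week 39–Week 44: $1,165 + $29,505 + $8,895 + $985 + $50,234 + $23,311 = $114,095 (over)
Week 40–Week 45: $29,505 + $8,895 + $985 + $50,234 + $23,311 + $34,375 = $147,305 (over)
Week 41–Week 46: $8,895 + $985 + $50,234 + $23,311 + $34,375 + $1,946 = $119,746 (over)
4 windows exceed the threshold.

4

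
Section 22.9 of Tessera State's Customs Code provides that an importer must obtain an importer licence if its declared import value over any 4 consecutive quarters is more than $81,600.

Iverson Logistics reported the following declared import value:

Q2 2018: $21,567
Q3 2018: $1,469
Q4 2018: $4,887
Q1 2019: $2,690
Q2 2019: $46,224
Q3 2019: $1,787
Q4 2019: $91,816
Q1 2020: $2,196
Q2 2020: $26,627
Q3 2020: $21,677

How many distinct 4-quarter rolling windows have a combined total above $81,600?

4

Q2 2018–Q1 2019: $21,567 + $1,469 + $4,887 + $2,690 = $30,613 (under)
Q3 2018–Q2 2019: $1,469 + $4,887 + $2,690 + $46,224 = $55,270 (under)
Q4 2018–Q3 2019: $4,887 + $2,690 + $46,224 + $1,787 = $55,588 (under)
Q1 2019–Q4 2019: $2,690 + $46,224 + $1,787 + $91,816 = $142,517 (over)
Q2 2019–Q1 2020: $46,224 + $1,787 + $91,816 + $2,196 = $142,023 (over)
Q3 2019–Q2 2020: $1,787 + $91,816 + $2,196 + $26,627 = $122,426 (over)
Q4 2019–Q3 2020: $91,816 + $2,196 + $26,627 + $21,677 = $142,316 (over)
4 windows exceed the threshold.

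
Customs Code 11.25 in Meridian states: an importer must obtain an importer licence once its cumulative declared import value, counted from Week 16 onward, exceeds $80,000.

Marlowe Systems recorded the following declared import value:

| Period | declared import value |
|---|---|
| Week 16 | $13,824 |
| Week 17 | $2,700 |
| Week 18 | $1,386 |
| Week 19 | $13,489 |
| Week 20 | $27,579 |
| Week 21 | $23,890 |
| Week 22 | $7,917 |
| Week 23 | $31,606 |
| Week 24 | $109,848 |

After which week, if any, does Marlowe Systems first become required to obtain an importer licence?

Through Week 16: $13,824
Through Week 17: $16,524
Through Week 18: $17,910
Through Week 19: $31,399
Through Week 20: $58,978
Through Week 21: $82,868 ← exceeds threshold

Week 21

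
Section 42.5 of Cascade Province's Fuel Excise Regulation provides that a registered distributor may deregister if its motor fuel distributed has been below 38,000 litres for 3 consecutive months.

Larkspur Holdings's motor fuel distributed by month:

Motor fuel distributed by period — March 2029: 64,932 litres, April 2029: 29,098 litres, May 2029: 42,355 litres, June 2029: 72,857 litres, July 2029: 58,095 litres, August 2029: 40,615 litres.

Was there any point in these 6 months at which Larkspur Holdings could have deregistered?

No

Months below 38,000 litres: April 2029.
Longest run of consecutive months below the threshold: 1.
1 < 3, so Larkspur Holdings never became eligible.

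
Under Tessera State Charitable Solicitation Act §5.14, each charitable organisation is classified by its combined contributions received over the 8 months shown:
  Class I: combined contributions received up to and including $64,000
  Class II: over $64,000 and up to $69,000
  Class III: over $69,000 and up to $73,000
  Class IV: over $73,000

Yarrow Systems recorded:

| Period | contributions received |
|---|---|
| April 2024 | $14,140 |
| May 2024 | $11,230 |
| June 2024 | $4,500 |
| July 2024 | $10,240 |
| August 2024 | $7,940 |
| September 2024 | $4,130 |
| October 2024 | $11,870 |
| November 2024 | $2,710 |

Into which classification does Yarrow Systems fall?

Combined contributions received: $14,140 + $11,230 + $4,500 + $10,240 + $7,940 + $4,130 + $11,870 + $2,710 = $66,760.
$64,000 < $66,760 ≤ $69,000, so Class II applies.

Class II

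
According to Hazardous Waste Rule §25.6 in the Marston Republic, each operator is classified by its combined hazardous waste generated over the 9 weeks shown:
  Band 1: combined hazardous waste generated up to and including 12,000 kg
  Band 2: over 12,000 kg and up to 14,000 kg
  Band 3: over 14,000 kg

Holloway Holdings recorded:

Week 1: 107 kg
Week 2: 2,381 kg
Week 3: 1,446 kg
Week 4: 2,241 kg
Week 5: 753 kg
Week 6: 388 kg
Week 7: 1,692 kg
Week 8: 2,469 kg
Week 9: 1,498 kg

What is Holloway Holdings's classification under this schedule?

Band 2

Combined hazardous waste generated: 107 kg + 2,381 kg + 1,446 kg + 2,241 kg + 753 kg + 388 kg + 1,692 kg + 2,469 kg + 1,498 kg = 12,975 kg.
12,000 kg < 12,975 kg ≤ 14,000 kg, so Band 2 applies.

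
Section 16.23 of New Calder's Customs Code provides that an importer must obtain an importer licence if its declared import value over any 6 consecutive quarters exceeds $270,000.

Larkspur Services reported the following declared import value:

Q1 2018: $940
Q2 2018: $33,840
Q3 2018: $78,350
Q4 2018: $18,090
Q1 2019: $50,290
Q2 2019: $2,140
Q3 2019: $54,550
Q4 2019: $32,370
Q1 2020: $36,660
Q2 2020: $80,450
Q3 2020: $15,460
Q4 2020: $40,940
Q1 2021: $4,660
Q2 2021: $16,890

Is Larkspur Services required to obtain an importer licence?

No

Q1 2018–Q2 2019: $940 + $33,840 + $78,350 + $18,090 + $50,290 + $2,140 = $183,650 (under)
Q2 2018–Q3 2019: $33,840 + $78,350 + $18,090 + $50,290 + $2,140 + $54,550 = $237,260 (under)
Q3 2018–Q4 2019: $78,350 + $18,090 + $50,290 + $2,140 + $54,550 + $32,370 = $235,790 (under)
Q4 2018–Q1 2020: $18,090 + $50,290 + $2,140 + $54,550 + $32,370 + $36,660 = $194,100 (under)
Q1 2019–Q2 2020: $50,290 + $2,140 + $54,550 + $32,370 + $36,660 + $80,450 = $256,460 (under)
Q2 2019–Q3 2020: $2,140 + $54,550 + $32,370 + $36,660 + $80,450 + $15,460 = $221,630 (under)
Q3 2019–Q4 2020: $54,550 + $32,370 + $36,660 + $80,450 + $15,460 + $40,940 = $260,430 (under)
Q4 2019–Q1 2021: $32,370 + $36,660 + $80,450 + $15,460 + $40,940 + $4,660 = $210,540 (under)
Q1 2020–Q2 2021: $36,660 + $80,450 + $15,460 + $40,940 + $4,660 + $16,890 = $195,060 (under)
No window exceeds $270,000.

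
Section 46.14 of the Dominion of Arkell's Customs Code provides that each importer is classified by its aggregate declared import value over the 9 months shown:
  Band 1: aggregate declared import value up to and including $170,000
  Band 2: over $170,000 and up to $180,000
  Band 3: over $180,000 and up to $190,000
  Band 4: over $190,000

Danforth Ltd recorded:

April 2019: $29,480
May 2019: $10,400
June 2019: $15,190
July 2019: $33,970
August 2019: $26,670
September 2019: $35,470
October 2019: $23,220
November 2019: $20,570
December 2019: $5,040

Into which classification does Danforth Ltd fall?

Band 4

Aggregate declared import value: $29,480 + $10,400 + $15,190 + $33,970 + $26,670 + $35,470 + $23,220 + $20,570 + $5,040 = $200,010.
$200,010 > $190,000, so Band 4 applies.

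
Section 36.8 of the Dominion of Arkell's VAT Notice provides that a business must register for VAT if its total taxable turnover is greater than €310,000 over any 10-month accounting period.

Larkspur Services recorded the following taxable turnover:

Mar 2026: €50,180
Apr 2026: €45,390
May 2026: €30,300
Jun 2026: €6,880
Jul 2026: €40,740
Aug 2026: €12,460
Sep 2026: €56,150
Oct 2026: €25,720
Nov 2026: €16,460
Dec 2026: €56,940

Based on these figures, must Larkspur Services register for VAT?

Total taxable turnover: €50,180 + €45,390 + €30,300 + €6,880 + €40,740 + €12,460 + €56,150 + €25,720 + €16,460 + €56,940 = €341,220.
€341,220 > €310,000, so the threshold is exceeded.

Yes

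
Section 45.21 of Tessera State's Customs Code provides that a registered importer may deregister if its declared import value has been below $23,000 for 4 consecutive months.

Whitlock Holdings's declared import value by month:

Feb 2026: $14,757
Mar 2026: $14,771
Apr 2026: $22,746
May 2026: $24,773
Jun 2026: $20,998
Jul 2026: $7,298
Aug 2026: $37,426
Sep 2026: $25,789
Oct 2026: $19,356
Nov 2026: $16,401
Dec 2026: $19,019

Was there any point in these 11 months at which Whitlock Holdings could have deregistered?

Months below $23,000: Feb 2026, Mar 2026, Apr 2026, Jun 2026, Jul 2026, Oct 2026, Nov 2026, Dec 2026.
Longest run of consecutive months below the threshold: 3.
3 < 4, so Whitlock Holdings never became eligible.

No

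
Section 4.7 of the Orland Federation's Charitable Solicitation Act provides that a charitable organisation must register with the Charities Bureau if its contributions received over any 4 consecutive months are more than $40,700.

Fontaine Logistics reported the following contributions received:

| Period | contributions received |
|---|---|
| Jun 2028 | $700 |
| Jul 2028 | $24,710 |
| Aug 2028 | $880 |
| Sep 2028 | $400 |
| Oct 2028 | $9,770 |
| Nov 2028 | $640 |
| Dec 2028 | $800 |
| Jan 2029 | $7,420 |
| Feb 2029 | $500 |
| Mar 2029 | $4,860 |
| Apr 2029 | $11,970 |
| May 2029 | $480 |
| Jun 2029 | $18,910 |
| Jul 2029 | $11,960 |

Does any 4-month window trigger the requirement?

Jun 2028–Sep 2028: $700 + $24,710 + $880 + $400 = $26,690 (under)
Jul 2028–Oct 2028: $24,710 + $880 + $400 + $9,770 = $35,760 (under)
Aug 2028–Nov 2028: $880 + $400 + $9,770 + $640 = $11,690 (under)
Sep 2028–Dec 2028: $400 + $9,770 + $640 + $800 = $11,610 (under)
Oct 2028–Jan 2029: $9,770 + $640 + $800 + $7,420 = $18,630 (under)
Nov 2028–Feb 2029: $640 + $800 + $7,420 + $500 = $9,360 (under)
Dec 2028–Mar 2029: $800 + $7,420 + $500 + $4,860 = $13,580 (under)
Jan 2029–Apr 2029: $7,420 + $500 + $4,860 + $11,970 = $24,750 (under)
Feb 2029–May 2029: $500 + $4,860 + $11,970 + $480 = $17,810 (under)
Mar 2029–Jun 2029: $4,860 + $11,970 + $480 + $18,910 = $36,220 (under)
Apr 2029–Jul 2029: $11,970 + $480 + $18,910 + $11,960 = $43,320 (over)
At least one window exceeds $40,700.

Yes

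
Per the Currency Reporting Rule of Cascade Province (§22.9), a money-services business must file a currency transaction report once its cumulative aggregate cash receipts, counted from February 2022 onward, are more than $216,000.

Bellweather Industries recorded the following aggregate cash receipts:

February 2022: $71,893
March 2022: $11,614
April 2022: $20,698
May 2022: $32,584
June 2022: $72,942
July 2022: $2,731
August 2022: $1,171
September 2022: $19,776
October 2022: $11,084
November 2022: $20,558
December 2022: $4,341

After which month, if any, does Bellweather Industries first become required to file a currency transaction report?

September 2022

Through February 2022: $71,893
Through March 2022: $83,507
Through April 2022: $104,205
Through May 2022: $136,789
Through June 2022: $209,731
Through July 2022: $212,462
Through August 2022: $213,633
Through September 2022: $233,409 ← exceeds threshold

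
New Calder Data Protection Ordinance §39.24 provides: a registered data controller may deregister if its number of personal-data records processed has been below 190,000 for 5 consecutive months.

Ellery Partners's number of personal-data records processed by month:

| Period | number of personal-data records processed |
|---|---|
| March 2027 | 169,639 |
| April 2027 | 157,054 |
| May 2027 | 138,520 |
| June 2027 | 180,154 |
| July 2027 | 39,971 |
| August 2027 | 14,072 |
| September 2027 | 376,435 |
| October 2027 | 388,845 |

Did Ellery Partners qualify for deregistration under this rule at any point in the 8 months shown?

Months below 190,000: March 2027, April 2027, May 2027, June 2027, July 2027, August 2027.
Longest run of consecutive months below the threshold: 6.
6 ≥ 5, so Ellery Partners became eligible.

Yes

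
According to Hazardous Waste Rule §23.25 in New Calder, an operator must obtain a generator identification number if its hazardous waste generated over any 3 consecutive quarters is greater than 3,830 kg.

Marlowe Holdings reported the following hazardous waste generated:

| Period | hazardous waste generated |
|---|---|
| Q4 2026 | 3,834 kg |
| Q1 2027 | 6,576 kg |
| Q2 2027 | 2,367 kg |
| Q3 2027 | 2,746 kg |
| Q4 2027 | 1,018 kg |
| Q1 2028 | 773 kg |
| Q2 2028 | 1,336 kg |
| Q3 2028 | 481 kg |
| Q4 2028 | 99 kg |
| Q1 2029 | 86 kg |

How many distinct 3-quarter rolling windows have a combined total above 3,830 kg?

4

Q4 2026–Q2 2027: 3,834 kg + 6,576 kg + 2,367 kg = 12,777 kg (over)
Q1 2027–Q3 2027: 6,576 kg + 2,367 kg + 2,746 kg = 11,689 kg (over)
Q2 2027–Q4 2027: 2,367 kg + 2,746 kg + 1,018 kg = 6,131 kg (over)
Q3 2027–Q1 2028: 2,746 kg + 1,018 kg + 773 kg = 4,537 kg (over)
Q4 2027–Q2 2028: 1,018 kg + 773 kg + 1,336 kg = 3,127 kg (under)
Q1 2028–Q3 2028: 773 kg + 1,336 kg + 481 kg = 2,590 kg (under)
Q2 2028–Q4 2028: 1,336 kg + 481 kg + 99 kg = 1,916 kg (under)
Q3 2028–Q1 2029: 481 kg + 99 kg + 86 kg = 666 kg (under)
4 windows exceed the threshold.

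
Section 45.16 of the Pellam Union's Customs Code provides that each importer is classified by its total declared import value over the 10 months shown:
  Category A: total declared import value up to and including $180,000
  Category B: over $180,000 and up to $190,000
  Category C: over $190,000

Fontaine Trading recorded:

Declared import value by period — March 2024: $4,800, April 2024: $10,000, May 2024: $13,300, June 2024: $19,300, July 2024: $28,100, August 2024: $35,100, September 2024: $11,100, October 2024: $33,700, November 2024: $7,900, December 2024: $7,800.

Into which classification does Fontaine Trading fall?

Total declared import value: $4,800 + $10,000 + $13,300 + $19,300 + $28,100 + $35,100 + $11,100 + $33,700 + $7,900 + $7,800 = $171,100.
$171,100 ≤ $180,000, so Category A applies.

Category A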